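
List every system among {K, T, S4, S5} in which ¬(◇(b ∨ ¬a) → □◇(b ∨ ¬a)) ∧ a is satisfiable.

K, T, S4

S5-tableau for the formula:
1. ¬(◇(b ∨ ¬a) → □◇(b ∨ ¬a)) ∧ a, w0
2. ¬(◇(b ∨ ¬a) → □◇(b ∨ ¬a)), w0
3. a, w0
4. ◇(b ∨ ¬a), w0
5. ¬□◇(b ∨ ¬a), w0
6. b ∨ ¬a, w1
7. ¬a, w1
8. ¬◇(b ∨ ¬a), w2
9. ¬(b ∨ ¬a), w0
10. ¬b, w0
11. ¬(b ∨ ¬a), w1
12. ¬b, w1
13. a, w1
Accessibility: w0Rw0, w0Rw1, w0Rw2, w1Rw0, w1Rw1, w1Rw2, w2Rw0, w2Rw1, w2Rw2
Branch closes: a and ¬a both at w1.
Every branch closes (one shown): unsatisfiable in S5.
S4-tableau for the formula:
1. ¬(◇(b ∨ ¬a) → □◇(b ∨ ¬a)) ∧ a, w0
2. ¬(◇(b ∨ ¬a) → □◇(b ∨ ¬a)), w0
3. a, w0
4. ◇(b ∨ ¬a), w0
5. ¬□◇(b ∨ ¬a), w0
6. b ∨ ¬a, w1
7. ¬a, w1
8. ¬◇(b ∨ ¬a), w2
9. ¬(b ∨ ¬a), w2
10. ¬b, w2
11. a, w2
Accessibility: w0Rw0, w0Rw1, w0Rw2, w1Rw1, w2Rw2
Complete open branch: satisfiable in S4, hence also in K, T (this S4-model is also a K-model and a T-model).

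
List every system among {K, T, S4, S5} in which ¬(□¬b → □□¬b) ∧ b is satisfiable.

K

K-tableau for the formula:
1. ¬(□¬b → □□¬b) ∧ b, w0
2. ¬(□¬b → □□¬b), w0
3. b, w0
4. □¬b, w0
5. ¬□□¬b, w0
6. ¬□¬b, w1
7. ¬b, w1
8. b, w2
Accessibility: w0Rw1, w1Rw2
Complete open branch: satisfiable in K.
T-tableau for the formula:
1. ¬(□¬b → □□¬b) ∧ b, w0
2. ¬(□¬b → □□¬b), w0
3. b, w0
4. □¬b, w0
5. ¬□□¬b, w0
6. ¬b, w0
Accessibility: w0Rw0
Branch closes: b and ¬b both at w0.
Every branch closes (one shown): unsatisfiable in T, hence also in S4, S5 (every S4/S5-frame is a T-frame).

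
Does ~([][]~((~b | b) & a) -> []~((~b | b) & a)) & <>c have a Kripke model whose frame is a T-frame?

Unsatisfiable (every branch closes)

1. ~([][]~((~b | b) & a) -> []~((~b | b) & a)) & <>c, 0
2. ~([][]~((~b | b) & a) -> []~((~b | b) & a)), 0
3. <>c, 0
4. [][]~((~b | b) & a), 0
5. ~[]~((~b | b) & a), 0
6. []~((~b | b) & a), 0
7. ~((~b | b) & a), 0
8. ~a, 0
9. c, 1
10. []~((~b | b) & a), 1
11. ~((~b | b) & a), 1
12. ~a, 1
13. (~b | b) & a, 2
14. ~b | b, 2
15. a, 2
16. []~((~b | b) & a), 2
17. ~((~b | b) & a), 2
18. b, 2
19. ~(~b | b), 2
20. ~b, 2
Accessibility: 0R0, 0R1, 0R2, 1R1, 2R2
Branch closes: b and ~b both at 2.
Every branch closes; the branch above is one of them.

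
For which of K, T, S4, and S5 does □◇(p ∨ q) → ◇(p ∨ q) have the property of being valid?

T, S4, S5

T-tableau for the negation ¬(□◇(p ∨ q) → ◇(p ∨ q)):
1. ¬(□◇(p ∨ q) → ◇(p ∨ q)), w0
2. □◇(p ∨ q), w0   [¬→-rule on 1]
3. ¬◇(p ∨ q), w0   [¬→-rule on 1]
4. ◇(p ∨ q), w0   [□-rule on 2 via w0Rw0]
5. ¬(p ∨ q), w0   [¬◇-rule on 3 via w0Rw0]
6. ¬p, w0   [¬∨-rule on 5]
7. ¬q, w0   [¬∨-rule on 5]
8. p ∨ q, w1   [◇-rule on 4: fresh world w1, w0Rw1]
9. ◇(p ∨ q), w1   [□-rule on 2 via w0Rw1]
10. ¬(p ∨ q), w1   [¬◇-rule on 3 via w0Rw1]
11. ¬p, w1   [¬∨-rule on 10]
12. ¬q, w1   [¬∨-rule on 10]
13. q, w1   [∨-rule on 8 (branches; this branch)]
Accessibility: w0Rw0, w0Rw1, w1Rw1
Branch closes: q and ¬q both at w1.
Every branch closes (one shown): valid in T, hence also in S4, S5 (every theorem of T is a theorem of S4 and S5).
K-tableau for the negation ¬(□◇(p ∨ q) → ◇(p ∨ q)):
1. ¬(□◇(p ∨ q) → ◇(p ∨ q)), w0
2. □◇(p ∨ q), w0   [¬→-rule on 1]
3. ¬◇(p ∨ q), w0   [¬→-rule on 1]
Complete open branch: countermodel on a K-frame, so not valid in K.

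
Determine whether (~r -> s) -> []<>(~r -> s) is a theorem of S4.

Invalid (countermodel exists)

Tableau for the negation ~((~r -> s) -> []<>(~r -> s)):
1. ~((~r -> s) -> []<>(~r -> s)), w0
2. ~r -> s, w0
3. ~[]<>(~r -> s), w0
4. s, w0
5. ~<>(~r -> s), w1
6. ~(~r -> s), w1
7. ~r, w1
8. ~s, w1
Accessibility: w0Rw0, w0Rw1, w1Rw1
The negation has an open branch (countermodel exists).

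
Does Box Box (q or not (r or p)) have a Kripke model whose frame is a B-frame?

1. Box Box (q or not (r or p)), w0
2. Box (q or not (r or p)), w0
3. q or not (r or p), w0
4. not (r or p), w0
5. not r, w0
6. not p, w0
Accessibility: w0Rw0

Yes, satisfiable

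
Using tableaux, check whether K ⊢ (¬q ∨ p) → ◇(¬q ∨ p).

Tableau for the negation ¬((¬q ∨ p) → ◇(¬q ∨ p)):
1. ¬((¬q ∨ p) → ◇(¬q ∨ p)), u
2. ¬q ∨ p, u
3. ¬◇(¬q ∨ p), u
4. p, u
The negation has an open branch (countermodel exists).

No, not valid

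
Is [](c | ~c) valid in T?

Yes, valid

Tableau for the negation ~[](c | ~c):
1. ~[](c | ~c), w0
2. ~(c | ~c), w1   [~[]-rule on 1: fresh world w1, w0Rw1]
3. ~c, w1   [~|-rule on 2]
4. c, w1   [~|-rule on 2]
Accessibility: w0Rw0, w0Rw1, w1Rw1
Branch closes: c and ~c both at w1.
Every branch of the negation's tableau closes; the branch above is one of them.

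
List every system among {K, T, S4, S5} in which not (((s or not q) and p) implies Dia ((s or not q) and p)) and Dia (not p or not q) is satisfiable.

K

T-tableau for the formula:
1. not (((s or not q) and p) implies Dia ((s or not q) and p)) and Dia (not p or not q), w0
2. not (((s or not q) and p) implies Dia ((s or not q) and p)), w0   [and-rule on 1]
3. Dia (not p or not q), w0   [and-rule on 1]
4. (s or not q) and p, w0   [neg-implies-rule on 2]
5. not Dia ((s or not q) and p), w0   [neg-implies-rule on 2]
6. s or not q, w0   [and-rule on 4]
7. p, w0   [and-rule on 4]
8. not ((s or not q) and p), w0   [neg-Dia-rule on 5 via w0Rw0]
9. not q, w0   [or-rule on 6 (branches; this branch)]
10. not (s or not q), w0   [neg-and-rule on 8 (branches; this branch)]
11. not s, w0   [neg-or-rule on 10]
12. q, w0   [neg-or-rule on 10]
Accessibility: w0Rw0
Branch closes: q and not q both at w0.
Every branch closes (one shown): unsatisfiable in T, hence also in S4, S5 (every S4/S5-frame is a T-frame).
K-tableau for the formula:
1. not (((s or not q) and p) implies Dia ((s or not q) and p)) and Dia (not p or not q), w0
2. not (((s or not q) and p) implies Dia ((s or not q) and p)), w0   [and-rule on 1]
3. Dia (not p or not q), w0   [and-rule on 1]
4. (s or not q) and p, w0   [neg-implies-rule on 2]
5. not Dia ((s or not q) and p), w0   [neg-implies-rule on 2]
6. s or not q, w0   [and-rule on 4]
7. p, w0   [and-rule on 4]
8. not q, w0   [or-rule on 6 (branches; this branch)]
9. not p or not q, w1   [Dia-rule on 3: fresh world w1, w0Rw1]
10. not ((s or not q) and p), w1   [neg-Dia-rule on 5 via w0Rw1]
11. not q, w1   [or-rule on 9 (branches; this branch)]
12. not p, w1   [neg-and-rule on 10 (branches; this branch)]
Accessibility: w0Rw1
Complete open branch: satisfiable in K.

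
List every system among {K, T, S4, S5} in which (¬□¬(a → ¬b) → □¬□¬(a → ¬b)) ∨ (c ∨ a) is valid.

S5

S4-tableau for the negation ¬((¬□¬(a → ¬b) → □¬□¬(a → ¬b)) ∨ (c ∨ a)):
1. ¬((¬□¬(a → ¬b) → □¬□¬(a → ¬b)) ∨ (c ∨ a)), u
2. ¬(¬□¬(a → ¬b) → □¬□¬(a → ¬b)), u
3. ¬(c ∨ a), u
4. ¬□¬(a → ¬b), u
5. ¬□¬□¬(a → ¬b), u
6. ¬c, u
7. ¬a, u
8. a → ¬b, v
9. ¬b, v
10. □¬(a → ¬b), w
11. ¬(a → ¬b), w
12. a, w
13. b, w
Accessibility: uRu, uRv, uRw, vRv, wRw
Complete open branch: countermodel on an S4-frame, so not valid in S4, nor in K, T (the same frame is also a K-frame and a T-frame).
S5-tableau for the negation ¬((¬□¬(a → ¬b) → □¬□¬(a → ¬b)) ∨ (c ∨ a)):
1. ¬((¬□¬(a → ¬b) → □¬□¬(a → ¬b)) ∨ (c ∨ a)), u
2. ¬(¬□¬(a → ¬b) → □¬□¬(a → ¬b)), u
3. ¬(c ∨ a), u
4. ¬□¬(a → ¬b), u
5. ¬□¬□¬(a → ¬b), u
6. ¬c, u
7. ¬a, u
8. a → ¬b, v
9. ¬b, v
10. □¬(a → ¬b), w
11. ¬(a → ¬b), u
12. a, u
13. b, u
Accessibility: uRu, uRv, uRw, vRu, vRv, vRw, wRu, wRv, wRw
Branch closes: a and ¬a both at u.
Every branch closes (one shown): valid in S5.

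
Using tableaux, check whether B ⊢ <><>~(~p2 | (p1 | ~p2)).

No, not valid

Tableau for the negation ~<><>~(~p2 | (p1 | ~p2)):
1. ~<><>~(~p2 | (p1 | ~p2)), u
2. ~<>~(~p2 | (p1 | ~p2)), u
3. ~p2 | (p1 | ~p2), u
4. p1 | ~p2, u
5. ~p2, u
Accessibility: uRu
The negation has an open branch (countermodel exists).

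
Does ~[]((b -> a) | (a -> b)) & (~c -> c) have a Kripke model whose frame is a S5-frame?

1. ~[]((b -> a) | (a -> b)) & (~c -> c), 0
2. ~[]((b -> a) | (a -> b)), 0   [&-rule on 1]
3. ~c -> c, 0   [&-rule on 1]
4. c, 0   [->-rule on 3 (branches; this branch)]
5. ~((b -> a) | (a -> b)), 1   [~[]-rule on 2: fresh world 1, 0R1]
6. ~(b -> a), 1   [~|-rule on 5]
7. ~(a -> b), 1   [~|-rule on 5]
8. b, 1   [~->-rule on 6]
9. ~a, 1   [~->-rule on 6]
10. a, 1   [~->-rule on 7]
11. ~b, 1   [~->-rule on 7]
Accessibility: 0R0, 0R1, 1R0, 1R1
Branch closes: a and ~a both at 1.
Every branch closes; the branch above is one of them.

Unsatisfiable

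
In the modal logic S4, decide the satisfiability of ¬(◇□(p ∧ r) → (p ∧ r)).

1. ¬(◇□(p ∧ r) → (p ∧ r)), 0
2. ◇□(p ∧ r), 0   [¬→-rule on 1]
3. ¬(p ∧ r), 0   [¬→-rule on 1]
4. ¬r, 0   [¬∧-rule on 3 (branches; this branch)]
5. □(p ∧ r), 1   [◇-rule on 2: fresh world 1, 0R1]
6. p ∧ r, 1   [□-rule on 5 via 1R1]
7. p, 1   [∧-rule on 6]
8. r, 1   [∧-rule on 6]
Accessibility: 0R0, 0R1, 1R1

Yes, satisfiable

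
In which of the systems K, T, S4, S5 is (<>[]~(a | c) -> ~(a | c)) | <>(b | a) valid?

S5

S5-tableau for the negation ~((<>[]~(a | c) -> ~(a | c)) | <>(b | a)):
1. ~((<>[]~(a | c) -> ~(a | c)) | <>(b | a)), 0
2. ~(<>[]~(a | c) -> ~(a | c)), 0
3. ~<>(b | a), 0
4. <>[]~(a | c), 0
5. a | c, 0
6. ~(b | a), 0
7. ~b, 0
8. ~a, 0
9. c, 0
10. []~(a | c), 1
11. ~(b | a), 1
12. ~b, 1
13. ~a, 1
14. ~(a | c), 0
15. ~c, 0
Accessibility: 0R0, 0R1, 1R0, 1R1
Branch closes: c and ~c both at 0.
Every branch closes (one shown): valid in S5.
S4-tableau for the negation ~((<>[]~(a | c) -> ~(a | c)) | <>(b | a)):
1. ~((<>[]~(a | c) -> ~(a | c)) | <>(b | a)), 0
2. ~(<>[]~(a | c) -> ~(a | c)), 0
3. ~<>(b | a), 0
4. <>[]~(a | c), 0
5. a | c, 0
6. ~(b | a), 0
7. ~b, 0
8. ~a, 0
9. c, 0
10. []~(a | c), 1
11. ~(b | a), 1
12. ~b, 1
13. ~a, 1
14. ~(a | c), 1
15. ~c, 1
Accessibility: 0R0, 0R1, 1R1
Complete open branch: countermodel on an S4-frame, so not valid in S4, nor in K, T (the same frame is also a K-frame and a T-frame).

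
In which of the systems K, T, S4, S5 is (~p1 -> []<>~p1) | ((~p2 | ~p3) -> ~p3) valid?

S5

S5-tableau for the negation ~((~p1 -> []<>~p1) | ((~p2 | ~p3) -> ~p3)):
1. ~((~p1 -> []<>~p1) | ((~p2 | ~p3) -> ~p3)), w0
2. ~(~p1 -> []<>~p1), w0
3. ~((~p2 | ~p3) -> ~p3), w0
4. ~p1, w0
5. ~[]<>~p1, w0
6. ~p2 | ~p3, w0
7. p3, w0
8. ~p2, w0
9. ~<>~p1, w1
10. p1, w0
Accessibility: w0Rw0, w0Rw1, w1Rw0, w1Rw1
Branch closes: p1 and ~p1 both at w0.
Every branch closes (one shown): valid in S5.
S4-tableau for the negation ~((~p1 -> []<>~p1) | ((~p2 | ~p3) -> ~p3)):
1. ~((~p1 -> []<>~p1) | ((~p2 | ~p3) -> ~p3)), w0
2. ~(~p1 -> []<>~p1), w0
3. ~((~p2 | ~p3) -> ~p3), w0
4. ~p1, w0
5. ~[]<>~p1, w0
6. ~p2 | ~p3, w0
7. p3, w0
8. ~p2, w0
9. ~<>~p1, w1
10. p1, w1
Accessibility: w0Rw0, w0Rw1, w1Rw1
Complete open branch: countermodel on an S4-frame, so not valid in S4, nor in K, T (the same frame is also a K-frame and a T-frame).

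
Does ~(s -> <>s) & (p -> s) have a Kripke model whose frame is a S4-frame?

Unsatisfiable

1. ~(s -> <>s) & (p -> s), u
2. ~(s -> <>s), u   [&-rule on 1]
3. p -> s, u   [&-rule on 1]
4. s, u   [~->-rule on 2]
5. ~<>s, u   [~->-rule on 2]
6. ~s, u   [~<>-rule on 5 via uRu]
Accessibility: uRu
Branch closes: s and ~s both at u.
All branches of the tableau close; one closing branch shown above.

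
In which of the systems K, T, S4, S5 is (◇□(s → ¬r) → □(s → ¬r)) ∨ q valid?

S5

S4-tableau for the negation ¬((◇□(s → ¬r) → □(s → ¬r)) ∨ q):
1. ¬((◇□(s → ¬r) → □(s → ¬r)) ∨ q), w0
2. ¬(◇□(s → ¬r) → □(s → ¬r)), w0   [¬∨-rule on 1]
3. ¬q, w0   [¬∨-rule on 1]
4. ◇□(s → ¬r), w0   [¬→-rule on 2]
5. ¬□(s → ¬r), w0   [¬→-rule on 2]
6. □(s → ¬r), w1   [◇-rule on 4: fresh world w1, w0Rw1]
7. s → ¬r, w1   [□-rule on 6 via w1Rw1]
8. ¬r, w1   [→-rule on 7 (branches; this branch)]
9. ¬(s → ¬r), w2   [¬□-rule on 5: fresh world w2, w0Rw2]
10. s, w2   [¬→-rule on 9]
11. r, w2   [¬→-rule on 9]
Accessibility: w0Rw0, w0Rw1, w0Rw2, w1Rw1, w2Rw2
Complete open branch: countermodel on an S4-frame, so not valid in S4, nor in K, T (the same frame is also a K-frame and a T-frame).
S5-tableau for the negation ¬((◇□(s → ¬r) → □(s → ¬r)) ∨ q):
1. ¬((◇□(s → ¬r) → □(s → ¬r)) ∨ q), w0
2. ¬(◇□(s → ¬r) → □(s → ¬r)), w0   [¬∨-rule on 1]
3. ¬q, w0   [¬∨-rule on 1]
4. ◇□(s → ¬r), w0   [¬→-rule on 2]
5. ¬□(s → ¬r), w0   [¬→-rule on 2]
6. □(s → ¬r), w1   [◇-rule on 4: fresh world w1, w0Rw1]
7. s → ¬r, w0   [□-rule on 6 via w1Rw0]
8. s → ¬r, w1   [□-rule on 6 via w1Rw1]
9. ¬r, w0   [→-rule on 7 (branches; this branch)]
10. ¬r, w1   [→-rule on 8 (branches; this branch)]
11. ¬(s → ¬r), w2   [¬□-rule on 5: fresh world w2, w0Rw2]
12. s, w2   [¬→-rule on 11]
13. r, w2   [¬→-rule on 11]
14. s → ¬r, w2   [□-rule on 6 via w1Rw2]
15. ¬r, w2   [→-rule on 14 (branches; this branch)]
Accessibility: w0Rw0, w0Rw1, w0Rw2, w1Rw0, w1Rw1, w1Rw2, w2Rw0, w2Rw1, w2Rw2
Branch closes: r and ¬r both at w2.
Every branch closes (one shown): valid in S5.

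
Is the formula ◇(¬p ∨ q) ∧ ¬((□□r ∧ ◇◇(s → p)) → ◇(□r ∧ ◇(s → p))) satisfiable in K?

1. ◇(¬p ∨ q) ∧ ¬((□□r ∧ ◇◇(s → p)) → ◇(□r ∧ ◇(s → p))), w0
2. ◇(¬p ∨ q), w0   [∧-rule on 1]
3. ¬((□□r ∧ ◇◇(s → p)) → ◇(□r ∧ ◇(s → p))), w0   [∧-rule on 1]
4. □□r ∧ ◇◇(s → p), w0   [¬→-rule on 3]
5. ¬◇(□r ∧ ◇(s → p)), w0   [¬→-rule on 3]
6. □□r, w0   [∧-rule on 4]
7. ◇◇(s → p), w0   [∧-rule on 4]
8. ¬p ∨ q, w1   [◇-rule on 2: fresh world w1, w0Rw1]
9. ¬(□r ∧ ◇(s → p)), w1   [¬◇-rule on 5 via w0Rw1]
10. □r, w1   [□-rule on 6 via w0Rw1]
11. q, w1   [∨-rule on 8 (branches; this branch)]
12. ¬◇(s → p), w1   [¬∧-rule on 9 (branches; this branch)]
13. ◇(s → p), w2   [◇-rule on 7: fresh world w2, w0Rw2]
14. ¬(□r ∧ ◇(s → p)), w2   [¬◇-rule on 5 via w0Rw2]
15. □r, w2   [□-rule on 6 via w0Rw2]
16. ¬□r, w2   [¬∧-rule on 14 (branches; this branch)]
17. s → p, w3   [◇-rule on 13: fresh world w3, w2Rw3]
18. r, w3   [□-rule on 15 via w2Rw3]
19. p, w3   [→-rule on 17 (branches; this branch)]
20. ¬r, w4   [¬□-rule on 16: fresh world w4, w2Rw4]
21. r, w4   [□-rule on 15 via w2Rw4]
Accessibility: w0Rw1, w0Rw2, w2Rw3, w2Rw4
Branch closes: r and ¬r both at w4.
Every branch closes; the branch above is one of them.

Unsatisfiable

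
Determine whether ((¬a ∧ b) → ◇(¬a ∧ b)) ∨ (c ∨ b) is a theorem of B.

Tableau for the negation ¬(((¬a ∧ b) → ◇(¬a ∧ b)) ∨ (c ∨ b)):
1. ¬(((¬a ∧ b) → ◇(¬a ∧ b)) ∨ (c ∨ b)), u
2. ¬((¬a ∧ b) → ◇(¬a ∧ b)), u   [¬∨-rule on 1]
3. ¬(c ∨ b), u   [¬∨-rule on 1]
4. ¬a ∧ b, u   [¬→-rule on 2]
5. ¬◇(¬a ∧ b), u   [¬→-rule on 2]
6. ¬c, u   [¬∨-rule on 3]
7. ¬b, u   [¬∨-rule on 3]
8. ¬a, u   [∧-rule on 4]
9. b, u   [∧-rule on 4]
Accessibility: uRu
Branch closes: b and ¬b both at u.
Every branch of the negation's tableau closes; the branch above is one of them.

Valid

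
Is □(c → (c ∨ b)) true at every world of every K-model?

Tableau for the negation ¬□(c → (c ∨ b)):
1. ¬□(c → (c ∨ b)), w0
2. ¬(c → (c ∨ b)), w1
3. c, w1
4. ¬(c ∨ b), w1
5. ¬c, w1
6. ¬b, w1
Accessibility: w0Rw1
Branch closes: c and ¬c both at w1.
All branches of the negation close; one closing branch shown above.

Valid in K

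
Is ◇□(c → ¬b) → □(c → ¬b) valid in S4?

Tableau for the negation ¬(◇□(c → ¬b) → □(c → ¬b)):
1. ¬(◇□(c → ¬b) → □(c → ¬b)), w0
2. ◇□(c → ¬b), w0
3. ¬□(c → ¬b), w0
4. □(c → ¬b), w1
5. c → ¬b, w1
6. ¬b, w1
7. ¬(c → ¬b), w2
8. c, w2
9. b, w2
Accessibility: w0Rw0, w0Rw1, w0Rw2, w1Rw1, w2Rw2
The negation has an open branch (countermodel exists).

Invalid (countermodel exists)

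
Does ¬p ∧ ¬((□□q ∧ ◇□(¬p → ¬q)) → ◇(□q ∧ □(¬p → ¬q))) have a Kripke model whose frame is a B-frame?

1. ¬p ∧ ¬((□□q ∧ ◇□(¬p → ¬q)) → ◇(□q ∧ □(¬p → ¬q))), 0
2. ¬p, 0   [∧-rule on 1]
3. ¬((□□q ∧ ◇□(¬p → ¬q)) → ◇(□q ∧ □(¬p → ¬q))), 0   [∧-rule on 1]
4. □□q ∧ ◇□(¬p → ¬q), 0   [¬→-rule on 3]
5. ¬◇(□q ∧ □(¬p → ¬q)), 0   [¬→-rule on 3]
6. □□q, 0   [∧-rule on 4]
7. ◇□(¬p → ¬q), 0   [∧-rule on 4]
8. ¬(□q ∧ □(¬p → ¬q)), 0   [¬◇-rule on 5 via 0R0]
9. □q, 0   [□-rule on 6 via 0R0]
10. q, 0   [□-rule on 9 via 0R0]
11. ¬□(¬p → ¬q), 0   [¬∧-rule on 8 (branches; this branch)]
12. □(¬p → ¬q), 1   [◇-rule on 7: fresh world 1, 0R1]
13. ¬(□q ∧ □(¬p → ¬q)), 1   [¬◇-rule on 5 via 0R1]
14. □q, 1   [□-rule on 6 via 0R1]
15. q, 1   [□-rule on 9 via 0R1]
16. ¬p → ¬q, 0   [□-rule on 12 via 1R0]
17. ¬p → ¬q, 1   [□-rule on 12 via 1R1]
18. ¬□(¬p → ¬q), 1   [¬∧-rule on 13 (branches; this branch)]
19. ¬q, 0   [→-rule on 16 (branches; this branch)]
Accessibility: 0R0, 0R1, 1R0, 1R1
Branch closes: q and ¬q both at 0.
All branches of the tableau close; one closing branch shown above.

Unsatisfiable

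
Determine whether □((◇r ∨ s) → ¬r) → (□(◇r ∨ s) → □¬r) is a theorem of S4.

Valid in S4

Tableau for the negation ¬(□((◇r ∨ s) → ¬r) → (□(◇r ∨ s) → □¬r)):
1. ¬(□((◇r ∨ s) → ¬r) → (□(◇r ∨ s) → □¬r)), u
2. □((◇r ∨ s) → ¬r), u
3. ¬(□(◇r ∨ s) → □¬r), u
4. □(◇r ∨ s), u
5. ¬□¬r, u
6. (◇r ∨ s) → ¬r, u
7. ◇r ∨ s, u
8. ¬r, u
9. s, u
10. r, v
11. (◇r ∨ s) → ¬r, v
12. ◇r ∨ s, v
13. ¬(◇r ∨ s), v
14. ¬◇r, v
15. ¬s, v
16. ¬r, v
Accessibility: uRu, uRv, vRv
Branch closes: r and ¬r both at v.
Every branch of the negation's tableau closes; the branch above is one of them.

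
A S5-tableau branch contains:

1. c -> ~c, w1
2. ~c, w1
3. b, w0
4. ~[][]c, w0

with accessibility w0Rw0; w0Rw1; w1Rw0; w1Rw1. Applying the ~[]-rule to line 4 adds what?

a fresh world w2 with w0Rw2, and ~[]c at w2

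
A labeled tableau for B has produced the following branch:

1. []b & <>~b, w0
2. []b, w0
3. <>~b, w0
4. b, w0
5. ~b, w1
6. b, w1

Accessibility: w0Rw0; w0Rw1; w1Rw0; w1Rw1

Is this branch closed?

Closed

Both b and ~b appear at w1.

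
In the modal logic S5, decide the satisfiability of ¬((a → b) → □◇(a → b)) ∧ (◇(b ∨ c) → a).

Unsatisfiable (every branch closes)

1. ¬((a → b) → □◇(a → b)) ∧ (◇(b ∨ c) → a), 0
2. ¬((a → b) → □◇(a → b)), 0   [∧-rule on 1]
3. ◇(b ∨ c) → a, 0   [∧-rule on 1]
4. a → b, 0   [¬→-rule on 2]
5. ¬□◇(a → b), 0   [¬→-rule on 2]
6. ¬◇(b ∨ c), 0   [→-rule on 3 (branches; this branch)]
7. ¬(b ∨ c), 0   [¬◇-rule on 6 via 0R0]
8. ¬b, 0   [¬∨-rule on 7]
9. ¬c, 0   [¬∨-rule on 7]
10. ¬a, 0   [→-rule on 4 (branches; this branch)]
11. ¬◇(a → b), 1   [¬□-rule on 5: fresh world 1, 0R1]
12. ¬(b ∨ c), 1   [¬◇-rule on 6 via 0R1]
13. ¬b, 1   [¬∨-rule on 12]
14. ¬c, 1   [¬∨-rule on 12]
15. ¬(a → b), 0   [¬◇-rule on 11 via 1R0]
16. a, 0   [¬→-rule on 15]
Accessibility: 0R0, 0R1, 1R0, 1R1
Branch closes: a and ¬a both at 0.
(One branch shown.) All branches close.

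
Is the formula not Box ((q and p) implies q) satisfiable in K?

Unsatisfiable (every branch closes)

1. not Box ((q and p) implies q), 0
2. not ((q and p) implies q), 1
3. q and p, 1
4. not q, 1
5. q, 1
6. p, 1
Accessibility: 0R1
Branch closes: q and not q both at 1.
All branches of the tableau close; one closing branch shown above.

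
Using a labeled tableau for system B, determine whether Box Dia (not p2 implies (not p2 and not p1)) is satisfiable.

1. Box Dia (not p2 implies (not p2 and not p1)), w0
2. Dia (not p2 implies (not p2 and not p1)), w0
3. not p2 implies (not p2 and not p1), w1
4. Dia (not p2 implies (not p2 and not p1)), w1
5. not p2 and not p1, w1
6. not p2, w1
7. not p1, w1
8. not p2 implies (not p2 and not p1), w2
9. not p2 and not p1, w2
10. not p2, w2
11. not p1, w2
Accessibility: w0Rw0, w0Rw1, w1Rw0, w1Rw1, w1Rw2, w2Rw1, w2Rw2

Satisfiable (open branch found)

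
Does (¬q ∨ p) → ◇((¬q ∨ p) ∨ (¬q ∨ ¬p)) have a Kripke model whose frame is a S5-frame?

1. (¬q ∨ p) → ◇((¬q ∨ p) ∨ (¬q ∨ ¬p)), w0
2. ◇((¬q ∨ p) ∨ (¬q ∨ ¬p)), w0
3. (¬q ∨ p) ∨ (¬q ∨ ¬p), w1
4. ¬q ∨ ¬p, w1
5. ¬p, w1
Accessibility: w0Rw0, w0Rw1, w1Rw0, w1Rw1

Yes, satisfiable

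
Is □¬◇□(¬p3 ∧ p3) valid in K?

Tableau for the negation ¬□¬◇□(¬p3 ∧ p3):
1. ¬□¬◇□(¬p3 ∧ p3), 0
2. ◇□(¬p3 ∧ p3), 1   [¬□-rule on 1: fresh world 1, 0R1]
3. □(¬p3 ∧ p3), 2   [◇-rule on 2: fresh world 2, 1R2]
Accessibility: 0R1, 1R2
The negation has an open branch (countermodel exists).

No, not valid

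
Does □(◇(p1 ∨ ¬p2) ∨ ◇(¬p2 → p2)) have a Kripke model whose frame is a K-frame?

Yes, satisfiable

1. □(◇(p1 ∨ ¬p2) ∨ ◇(¬p2 → p2)), 0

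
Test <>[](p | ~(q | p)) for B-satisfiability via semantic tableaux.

Satisfiable

1. <>[](p | ~(q | p)), u
2. [](p | ~(q | p)), v
3. p | ~(q | p), u
4. p | ~(q | p), v
5. ~(q | p), u
6. ~q, u
7. ~p, u
8. ~(q | p), v
9. ~q, v
10. ~p, v
Accessibility: uRu, uRv, vRu, vRv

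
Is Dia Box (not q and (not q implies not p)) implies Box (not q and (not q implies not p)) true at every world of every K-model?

Tableau for the negation not (Dia Box (not q and (not q implies not p)) implies Box (not q and (not q implies not p))):
1. not (Dia Box (not q and (not q implies not p)) implies Box (not q and (not q implies not p))), w0
2. Dia Box (not q and (not q implies not p)), w0   [neg-implies-rule on 1]
3. not Box (not q and (not q implies not p)), w0   [neg-implies-rule on 1]
4. Box (not q and (not q implies not p)), w1   [Dia-rule on 2: fresh world w1, w0Rw1]
5. not (not q and (not q implies not p)), w2   [neg-Box-rule on 3: fresh world w2, w0Rw2]
6. not (not q implies not p), w2   [neg-and-rule on 5 (branches; this branch)]
7. not q, w2   [neg-implies-rule on 6]
8. p, w2   [neg-implies-rule on 6]
Accessibility: w0Rw1, w0Rw2
The negation has an open branch (countermodel exists).

Invalid (countermodel exists)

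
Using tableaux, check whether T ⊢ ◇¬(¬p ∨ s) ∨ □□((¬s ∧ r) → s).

Tableau for the negation ¬(◇¬(¬p ∨ s) ∨ □□((¬s ∧ r) → s)):
1. ¬(◇¬(¬p ∨ s) ∨ □□((¬s ∧ r) → s)), w0
2. ¬◇¬(¬p ∨ s), w0
3. ¬□□((¬s ∧ r) → s), w0
4. ¬p ∨ s, w0
5. s, w0
6. ¬□((¬s ∧ r) → s), w1
7. ¬p ∨ s, w1
8. s, w1
9. ¬((¬s ∧ r) → s), w2
10. ¬s ∧ r, w2
11. ¬s, w2
12. r, w2
Accessibility: w0Rw0, w0Rw1, w1Rw1, w1Rw2, w2Rw2
The negation has an open branch (countermodel exists).

No, not valid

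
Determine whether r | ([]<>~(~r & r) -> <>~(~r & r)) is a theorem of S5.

Tableau for the negation ~(r | ([]<>~(~r & r) -> <>~(~r & r))):
1. ~(r | ([]<>~(~r & r) -> <>~(~r & r))), u
2. ~r, u
3. ~([]<>~(~r & r) -> <>~(~r & r)), u
4. []<>~(~r & r), u
5. ~<>~(~r & r), u
6. <>~(~r & r), u
7. ~r & r, u
8. r, u
Accessibility: uRu
Branch closes: r and ~r both at u.
All branches of the negation close; one closing branch shown above.

Valid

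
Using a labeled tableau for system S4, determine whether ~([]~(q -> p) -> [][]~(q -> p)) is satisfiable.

1. ~([]~(q -> p) -> [][]~(q -> p)), u
2. []~(q -> p), u
3. ~[][]~(q -> p), u
4. ~(q -> p), u
5. q, u
6. ~p, u
7. ~[]~(q -> p), v
8. ~(q -> p), v
9. q, v
10. ~p, v
11. q -> p, w
12. ~(q -> p), w
13. q, w
14. ~p, w
15. p, w
Accessibility: uRu, uRv, uRw, vRv, vRw, wRw
Branch closes: p and ~p both at w.
(One branch shown.) All branches close.

No, unsatisfiable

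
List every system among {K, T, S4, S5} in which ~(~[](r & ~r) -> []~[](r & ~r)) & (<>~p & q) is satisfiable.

K

T-tableau for the formula:
1. ~(~[](r & ~r) -> []~[](r & ~r)) & (<>~p & q), 0
2. ~(~[](r & ~r) -> []~[](r & ~r)), 0   [&-rule on 1]
3. <>~p & q, 0   [&-rule on 1]
4. ~[](r & ~r), 0   [~->-rule on 2]
5. ~[]~[](r & ~r), 0   [~->-rule on 2]
6. <>~p, 0   [&-rule on 3]
7. q, 0   [&-rule on 3]
8. ~(r & ~r), 1   [~[]-rule on 4: fresh world 1, 0R1]
9. r, 1   [~&-rule on 8 (branches; this branch)]
10. [](r & ~r), 2   [~[]-rule on 5: fresh world 2, 0R2]
11. r & ~r, 2   [[]-rule on 10 via 2R2]
12. r, 2   [&-rule on 11]
13. ~r, 2   [&-rule on 11]
Accessibility: 0R0, 0R1, 0R2, 1R1, 2R2
Branch closes: r and ~r both at 2.
Every branch closes (one shown): unsatisfiable in T, hence also in S4, S5 (every S4/S5-frame is a T-frame).
K-tableau for the formula:
1. ~(~[](r & ~r) -> []~[](r & ~r)) & (<>~p & q), 0
2. ~(~[](r & ~r) -> []~[](r & ~r)), 0   [&-rule on 1]
3. <>~p & q, 0   [&-rule on 1]
4. ~[](r & ~r), 0   [~->-rule on 2]
5. ~[]~[](r & ~r), 0   [~->-rule on 2]
6. <>~p, 0   [&-rule on 3]
7. q, 0   [&-rule on 3]
8. ~(r & ~r), 1   [~[]-rule on 4: fresh world 1, 0R1]
9. r, 1   [~&-rule on 8 (branches; this branch)]
10. [](r & ~r), 2   [~[]-rule on 5: fresh world 2, 0R2]
11. ~p, 3   [<>-rule on 6: fresh world 3, 0R3]
Accessibility: 0R1, 0R2, 0R3
Complete open branch: satisfiable in K.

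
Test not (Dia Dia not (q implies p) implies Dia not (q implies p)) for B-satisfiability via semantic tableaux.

Satisfiable

1. not (Dia Dia not (q implies p) implies Dia not (q implies p)), u
2. Dia Dia not (q implies p), u
3. not Dia not (q implies p), u
4. q implies p, u
5. p, u
6. Dia not (q implies p), v
7. q implies p, v
8. p, v
9. not (q implies p), w
10. q, w
11. not p, w
Accessibility: uRu, uRv, vRu, vRv, vRw, wRv, wRw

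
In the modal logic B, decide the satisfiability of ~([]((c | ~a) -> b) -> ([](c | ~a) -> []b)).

1. ~([]((c | ~a) -> b) -> ([](c | ~a) -> []b)), u
2. []((c | ~a) -> b), u
3. ~([](c | ~a) -> []b), u
4. [](c | ~a), u
5. ~[]b, u
6. (c | ~a) -> b, u
7. c | ~a, u
8. b, u
9. ~a, u
10. ~b, v
11. (c | ~a) -> b, v
12. c | ~a, v
13. ~(c | ~a), v
14. ~c, v
15. a, v
16. ~a, v
Accessibility: uRu, uRv, vRu, vRv
Branch closes: a and ~a both at v.
Every branch closes; the branch above is one of them.

Unsatisfiable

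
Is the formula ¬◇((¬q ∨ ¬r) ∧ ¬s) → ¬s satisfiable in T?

1. ¬◇((¬q ∨ ¬r) ∧ ¬s) → ¬s, w0
2. ¬s, w0
Accessibility: w0Rw0

Satisfiable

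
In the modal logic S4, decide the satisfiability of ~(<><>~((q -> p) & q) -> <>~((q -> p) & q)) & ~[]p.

1. ~(<><>~((q -> p) & q) -> <>~((q -> p) & q)) & ~[]p, w0
2. ~(<><>~((q -> p) & q) -> <>~((q -> p) & q)), w0
3. ~[]p, w0
4. <><>~((q -> p) & q), w0
5. ~<>~((q -> p) & q), w0
6. (q -> p) & q, w0
7. q -> p, w0
8. q, w0
9. p, w0
10. ~p, w1
11. (q -> p) & q, w1
12. q -> p, w1
13. q, w1
14. p, w1
Accessibility: w0Rw0, w0Rw1, w1Rw1
Branch closes: p and ~p both at w1.
All branches of the tableau close; one closing branch shown above.

No, unsatisfiable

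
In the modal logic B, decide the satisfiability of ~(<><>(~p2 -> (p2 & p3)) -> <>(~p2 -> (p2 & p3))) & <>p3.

Yes, satisfiable

1. ~(<><>(~p2 -> (p2 & p3)) -> <>(~p2 -> (p2 & p3))) & <>p3, w0
2. ~(<><>(~p2 -> (p2 & p3)) -> <>(~p2 -> (p2 & p3))), w0   [&-rule on 1]
3. <>p3, w0   [&-rule on 1]
4. <><>(~p2 -> (p2 & p3)), w0   [~->-rule on 2]
5. ~<>(~p2 -> (p2 & p3)), w0   [~->-rule on 2]
6. ~(~p2 -> (p2 & p3)), w0   [~<>-rule on 5 via w0Rw0]
7. ~p2, w0   [~->-rule on 6]
8. ~(p2 & p3), w0   [~->-rule on 6]
9. ~p3, w0   [~&-rule on 8 (branches; this branch)]
10. p3, w1   [<>-rule on 3: fresh world w1, w0Rw1]
11. ~(~p2 -> (p2 & p3)), w1   [~<>-rule on 5 via w0Rw1]
12. ~p2, w1   [~->-rule on 11]
13. ~(p2 & p3), w1   [~->-rule on 11]
14. <>(~p2 -> (p2 & p3)), w2   [<>-rule on 4: fresh world w2, w0Rw2]
15. ~(~p2 -> (p2 & p3)), w2   [~<>-rule on 5 via w0Rw2]
16. ~p2, w2   [~->-rule on 15]
17. ~(p2 & p3), w2   [~->-rule on 15]
18. ~p3, w2   [~&-rule on 17 (branches; this branch)]
19. ~p2 -> (p2 & p3), w3   [<>-rule on 14: fresh world w3, w2Rw3]
20. p2 & p3, w3   [->-rule on 19 (branches; this branch)]
21. p2, w3   [&-rule on 20]
22. p3, w3   [&-rule on 20]
Accessibility: w0Rw0, w0Rw1, w0Rw2, w1Rw0, w1Rw1, w2Rw0, w2Rw2, w2Rw3, w3Rw2, w3Rw3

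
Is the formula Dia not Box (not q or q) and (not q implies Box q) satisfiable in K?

1. Dia not Box (not q or q) and (not q implies Box q), u
2. Dia not Box (not q or q), u   [and-rule on 1]
3. not q implies Box q, u   [and-rule on 1]
4. Box q, u   [implies-rule on 3 (branches; this branch)]
5. not Box (not q or q), v   [Dia-rule on 2: fresh world v, uRv]
6. q, v   [Box-rule on 4 via uRv]
7. not (not q or q), w   [neg-Box-rule on 5: fresh world w, vRw]
8. q, w   [neg-or-rule on 7]
9. not q, w   [neg-or-rule on 7]
Accessibility: uRv, vRw
Branch closes: q and not q both at w.
Every branch closes; the branch above is one of them.

No, unsatisfiable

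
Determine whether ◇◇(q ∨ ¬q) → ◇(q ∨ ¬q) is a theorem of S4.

Yes, valid

Tableau for the negation ¬(◇◇(q ∨ ¬q) → ◇(q ∨ ¬q)):
1. ¬(◇◇(q ∨ ¬q) → ◇(q ∨ ¬q)), 0
2. ◇◇(q ∨ ¬q), 0
3. ¬◇(q ∨ ¬q), 0
4. ¬(q ∨ ¬q), 0
5. ¬q, 0
6. q, 0
Accessibility: 0R0
Branch closes: q and ¬q both at 0.
Every branch of the negation's tableau closes; the branch above is one of them.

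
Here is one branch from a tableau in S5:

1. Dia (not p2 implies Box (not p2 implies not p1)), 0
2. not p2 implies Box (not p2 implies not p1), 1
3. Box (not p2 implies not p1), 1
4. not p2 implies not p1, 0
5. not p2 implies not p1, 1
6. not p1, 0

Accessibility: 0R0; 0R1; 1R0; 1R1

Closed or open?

Open

No world carries both an atom and its negation.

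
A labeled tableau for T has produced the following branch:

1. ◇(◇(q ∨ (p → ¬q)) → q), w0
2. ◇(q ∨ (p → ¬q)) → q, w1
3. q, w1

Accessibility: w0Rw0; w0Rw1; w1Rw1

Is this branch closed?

No, open

No world carries both an atom and its negation.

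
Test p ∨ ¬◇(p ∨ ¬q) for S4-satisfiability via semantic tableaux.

Yes, satisfiable

1. p ∨ ¬◇(p ∨ ¬q), w0
2. ¬◇(p ∨ ¬q), w0   [∨-rule on 1 (branches; this branch)]
3. ¬(p ∨ ¬q), w0   [¬◇-rule on 2 via w0Rw0]
4. ¬p, w0   [¬∨-rule on 3]
5. q, w0   [¬∨-rule on 3]
Accessibility: w0Rw0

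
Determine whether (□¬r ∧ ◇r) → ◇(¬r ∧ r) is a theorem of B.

Valid in B

Tableau for the negation ¬((□¬r ∧ ◇r) → ◇(¬r ∧ r)):
1. ¬((□¬r ∧ ◇r) → ◇(¬r ∧ r)), w0
2. □¬r ∧ ◇r, w0
3. ¬◇(¬r ∧ r), w0
4. □¬r, w0
5. ◇r, w0
6. ¬(¬r ∧ r), w0
7. ¬r, w0
8. r, w1
9. ¬(¬r ∧ r), w1
10. ¬r, w1
Accessibility: w0Rw0, w0Rw1, w1Rw0, w1Rw1
Branch closes: r and ¬r both at w1.
Every branch of the negation's tableau closes; the branch above is one of them.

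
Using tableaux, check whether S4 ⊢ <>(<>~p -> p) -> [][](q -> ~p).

Tableau for the negation ~(<>(<>~p -> p) -> [][](q -> ~p)):
1. ~(<>(<>~p -> p) -> [][](q -> ~p)), w0
2. <>(<>~p -> p), w0   [~->-rule on 1]
3. ~[][](q -> ~p), w0   [~->-rule on 1]
4. <>~p -> p, w1   [<>-rule on 2: fresh world w1, w0Rw1]
5. p, w1   [->-rule on 4 (branches; this branch)]
6. ~[](q -> ~p), w2   [~[]-rule on 3: fresh world w2, w0Rw2]
7. ~(q -> ~p), w3   [~[]-rule on 6: fresh world w3, w2Rw3]
8. q, w3   [~->-rule on 7]
9. p, w3   [~->-rule on 7]
Accessibility: w0Rw0, w0Rw1, w0Rw2, w0Rw3, w1Rw1, w2Rw2, w2Rw3, w3Rw3
The negation has an open branch (countermodel exists).

Invalid (countermodel exists)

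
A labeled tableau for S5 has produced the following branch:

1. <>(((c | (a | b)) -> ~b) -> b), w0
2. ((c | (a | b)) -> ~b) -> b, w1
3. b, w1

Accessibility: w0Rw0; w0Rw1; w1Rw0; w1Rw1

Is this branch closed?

Not closed

There is no literal clash: for every atom and world, at most one sign appears.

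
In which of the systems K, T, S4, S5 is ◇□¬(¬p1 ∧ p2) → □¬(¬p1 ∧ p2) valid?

S4-tableau for the negation ¬(◇□¬(¬p1 ∧ p2) → □¬(¬p1 ∧ p2)):
1. ¬(◇□¬(¬p1 ∧ p2) → □¬(¬p1 ∧ p2)), u
2. ◇□¬(¬p1 ∧ p2), u   [¬→-rule on 1]
3. ¬□¬(¬p1 ∧ p2), u   [¬→-rule on 1]
4. □¬(¬p1 ∧ p2), v   [◇-rule on 2: fresh world v, uRv]
5. ¬(¬p1 ∧ p2), v   [□-rule on 4 via vRv]
6. ¬p2, v   [¬∧-rule on 5 (branches; this branch)]
7. ¬p1 ∧ p2, w   [¬□-rule on 3: fresh world w, uRw]
8. ¬p1, w   [∧-rule on 7]
9. p2, w   [∧-rule on 7]
Accessibility: uRu, uRv, uRw, vRv, wRw
Complete open branch: countermodel on an S4-frame, so not valid in S4, nor in K, T (the same frame is also a K-frame and a T-frame).
S5-tableau for the negation ¬(◇□¬(¬p1 ∧ p2) → □¬(¬p1 ∧ p2)):
1. ¬(◇□¬(¬p1 ∧ p2) → □¬(¬p1 ∧ p2)), u
2. ◇□¬(¬p1 ∧ p2), u   [¬→-rule on 1]
3. ¬□¬(¬p1 ∧ p2), u   [¬→-rule on 1]
4. □¬(¬p1 ∧ p2), v   [◇-rule on 2: fresh world v, uRv]
5. ¬(¬p1 ∧ p2), u   [□-rule on 4 via vRu]
6. ¬(¬p1 ∧ p2), v   [□-rule on 4 via vRv]
7. ¬p2, u   [¬∧-rule on 5 (branches; this branch)]
8. ¬p2, v   [¬∧-rule on 6 (branches; this branch)]
9. ¬p1 ∧ p2, w   [¬□-rule on 3: fresh world w, uRw]
10. ¬p1, w   [∧-rule on 9]
11. p2, w   [∧-rule on 9]
12. ¬(¬p1 ∧ p2), w   [□-rule on 4 via vRw]
13. ¬p2, w   [¬∧-rule on 12 (branches; this branch)]
Accessibility: uRu, uRv, uRw, vRu, vRv, vRw, wRu, wRv, wRw
Branch closes: p2 and ¬p2 both at w.
Every branch closes (one shown): valid in S5.

S5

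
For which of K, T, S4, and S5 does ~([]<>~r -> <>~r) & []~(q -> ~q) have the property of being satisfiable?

K

K-tableau for the formula:
1. ~([]<>~r -> <>~r) & []~(q -> ~q), u
2. ~([]<>~r -> <>~r), u
3. []~(q -> ~q), u
4. []<>~r, u
5. ~<>~r, u
Complete open branch: satisfiable in K.
T-tableau for the formula:
1. ~([]<>~r -> <>~r) & []~(q -> ~q), u
2. ~([]<>~r -> <>~r), u
3. []~(q -> ~q), u
4. []<>~r, u
5. ~<>~r, u
6. ~(q -> ~q), u
7. q, u
8. <>~r, u
9. r, u
10. ~r, v
11. ~(q -> ~q), v
12. q, v
13. <>~r, v
14. r, v
Accessibility: uRu, uRv, vRv
Branch closes: r and ~r both at v.
Every branch closes (one shown): unsatisfiable in T, hence also in S4, S5 (every S4/S5-frame is a T-frame).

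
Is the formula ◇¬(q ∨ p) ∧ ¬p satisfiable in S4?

Yes, satisfiable

1. ◇¬(q ∨ p) ∧ ¬p, w0
2. ◇¬(q ∨ p), w0
3. ¬p, w0
4. ¬(q ∨ p), w1
5. ¬q, w1
6. ¬p, w1
Accessibility: w0Rw0, w0Rw1, w1Rw1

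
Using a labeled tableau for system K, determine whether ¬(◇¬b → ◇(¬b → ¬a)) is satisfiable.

1. ¬(◇¬b → ◇(¬b → ¬a)), 0
2. ◇¬b, 0
3. ¬◇(¬b → ¬a), 0
4. ¬b, 1
5. ¬(¬b → ¬a), 1
6. a, 1
Accessibility: 0R1

Satisfiable (open branch found)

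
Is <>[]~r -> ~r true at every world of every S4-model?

Tableau for the negation ~(<>[]~r -> ~r):
1. ~(<>[]~r -> ~r), w0
2. <>[]~r, w0   [~->-rule on 1]
3. r, w0   [~->-rule on 1]
4. []~r, w1   [<>-rule on 2: fresh world w1, w0Rw1]
5. ~r, w1   [[]-rule on 4 via w1Rw1]
Accessibility: w0Rw0, w0Rw1, w1Rw1
The negation has an open branch (countermodel exists).

Not valid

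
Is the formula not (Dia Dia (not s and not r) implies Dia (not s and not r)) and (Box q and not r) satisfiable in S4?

No, unsatisfiable

1. not (Dia Dia (not s and not r) implies Dia (not s and not r)) and (Box q and not r), u
2. not (Dia Dia (not s and not r) implies Dia (not s and not r)), u
3. Box q and not r, u
4. Dia Dia (not s and not r), u
5. not Dia (not s and not r), u
6. Box q, u
7. not r, u
8. not (not s and not r), u
9. q, u
10. s, u
11. Dia (not s and not r), v
12. not (not s and not r), v
13. q, v
14. r, v
15. not s and not r, w
16. not s, w
17. not r, w
18. not (not s and not r), w
19. q, w
20. r, w
Accessibility: uRu, uRv, uRw, vRv, vRw, wRw
Branch closes: r and not r both at w.
(One branch shown.) All branches close.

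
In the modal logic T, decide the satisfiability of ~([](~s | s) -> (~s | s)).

Unsatisfiable

1. ~([](~s | s) -> (~s | s)), 0
2. [](~s | s), 0
3. ~(~s | s), 0
4. s, 0
5. ~s, 0
Accessibility: 0R0
Branch closes: s and ~s both at 0.
All branches of the tableau close; one closing branch shown above.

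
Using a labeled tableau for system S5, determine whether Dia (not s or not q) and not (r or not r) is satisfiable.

Unsatisfiable

1. Dia (not s or not q) and not (r or not r), w0
2. Dia (not s or not q), w0
3. not (r or not r), w0
4. not r, w0
5. r, w0
Accessibility: w0Rw0
Branch closes: r and not r both at w0.
Every branch closes; the branch above is one of them.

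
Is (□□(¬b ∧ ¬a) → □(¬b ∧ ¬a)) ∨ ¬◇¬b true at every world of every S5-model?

Tableau for the negation ¬((□□(¬b ∧ ¬a) → □(¬b ∧ ¬a)) ∨ ¬◇¬b):
1. ¬((□□(¬b ∧ ¬a) → □(¬b ∧ ¬a)) ∨ ¬◇¬b), u
2. ¬(□□(¬b ∧ ¬a) → □(¬b ∧ ¬a)), u
3. ◇¬b, u
4. □□(¬b ∧ ¬a), u
5. ¬□(¬b ∧ ¬a), u
6. □(¬b ∧ ¬a), u
7. ¬b ∧ ¬a, u
8. ¬b, u
9. ¬a, u
10. ¬b, v
11. □(¬b ∧ ¬a), v
12. ¬b ∧ ¬a, v
13. ¬a, v
14. ¬(¬b ∧ ¬a), w
15. □(¬b ∧ ¬a), w
16. ¬b ∧ ¬a, w
17. ¬b, w
18. ¬a, w
19. a, w
Accessibility: uRu, uRv, uRw, vRu, vRv, vRw, wRu, wRv, wRw
Branch closes: a and ¬a both at w.
Every branch of the negation's tableau closes; the branch above is one of them.

Valid in S5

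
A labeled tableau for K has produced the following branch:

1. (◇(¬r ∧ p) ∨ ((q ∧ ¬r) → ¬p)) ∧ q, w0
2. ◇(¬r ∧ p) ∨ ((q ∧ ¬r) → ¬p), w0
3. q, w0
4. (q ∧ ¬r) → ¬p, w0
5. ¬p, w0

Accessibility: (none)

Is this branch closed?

No atom appears with both signs at the same world.

No, open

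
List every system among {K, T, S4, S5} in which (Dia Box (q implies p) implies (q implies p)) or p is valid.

S5

S5-tableau for the negation not ((Dia Box (q implies p) implies (q implies p)) or p):
1. not ((Dia Box (q implies p) implies (q implies p)) or p), u
2. not (Dia Box (q implies p) implies (q implies p)), u
3. not p, u
4. Dia Box (q implies p), u
5. not (q implies p), u
6. q, u
7. Box (q implies p), v
8. q implies p, u
9. q implies p, v
10. p, u
Accessibility: uRu, uRv, vRu, vRv
Branch closes: p and not p both at u.
Every branch closes (one shown): valid in S5.
S4-tableau for the negation not ((Dia Box (q implies p) implies (q implies p)) or p):
1. not ((Dia Box (q implies p) implies (q implies p)) or p), u
2. not (Dia Box (q implies p) implies (q implies p)), u
3. not p, u
4. Dia Box (q implies p), u
5. not (q implies p), u
6. q, u
7. Box (q implies p), v
8. q implies p, v
9. p, v
Accessibility: uRu, uRv, vRv
Complete open branch: countermodel on an S4-frame, so not valid in S4, nor in K, T (the same frame is also a K-frame and a T-frame).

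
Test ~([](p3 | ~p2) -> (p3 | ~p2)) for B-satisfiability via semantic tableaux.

1. ~([](p3 | ~p2) -> (p3 | ~p2)), w0
2. [](p3 | ~p2), w0   [~->-rule on 1]
3. ~(p3 | ~p2), w0   [~->-rule on 1]
4. ~p3, w0   [~|-rule on 3]
5. p2, w0   [~|-rule on 3]
6. p3 | ~p2, w0   [[]-rule on 2 via w0Rw0]
7. ~p2, w0   [|-rule on 6 (branches; this branch)]
Accessibility: w0Rw0
Branch closes: p2 and ~p2 both at w0.
All branches of the tableau close; one closing branch shown above.

Unsatisfiable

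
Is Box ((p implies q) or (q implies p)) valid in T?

Yes, valid

Tableau for the negation not Box ((p implies q) or (q implies p)):
1. not Box ((p implies q) or (q implies p)), w0
2. not ((p implies q) or (q implies p)), w1   [neg-Box-rule on 1: fresh world w1, w0Rw1]
3. not (p implies q), w1   [neg-or-rule on 2]
4. not (q implies p), w1   [neg-or-rule on 2]
5. p, w1   [neg-implies-rule on 3]
6. not q, w1   [neg-implies-rule on 3]
7. q, w1   [neg-implies-rule on 4]
8. not p, w1   [neg-implies-rule on 4]
Accessibility: w0Rw0, w0Rw1, w1Rw1
Branch closes: q and not q both at w1.
Every branch of the negation's tableau closes; the branch above is one of them.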